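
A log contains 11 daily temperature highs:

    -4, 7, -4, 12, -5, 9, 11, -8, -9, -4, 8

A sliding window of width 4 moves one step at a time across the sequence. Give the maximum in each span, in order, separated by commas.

(-4, 7, -4, 12) → max 12
(7, -4, 12, -5) → max 12
(-4, 12, -5, 9) → max 12
(12, -5, 9, 11) → max 12
(-5, 9, 11, -8) → max 11
(9, 11, -8, -9) → max 11
(11, -8, -9, -4) → max 11
(-8, -9, -4, 8) → max 8

12, 12, 12, 12, 11, 11, 11, 8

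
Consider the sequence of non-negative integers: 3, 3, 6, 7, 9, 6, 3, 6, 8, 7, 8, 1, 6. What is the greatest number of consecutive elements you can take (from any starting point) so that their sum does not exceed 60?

Extend to the right; shrink from the left whenever the sum exceeds 60:
add 3: [3] sum 3, len 1
add 3: [3, 3] sum 6, len 2
add 6: [3, 3, 6] sum 12, len 3
add 7: [3, 3, 6, 7] sum 19, len 4
add 9: [3, 3, 6, 7, 9] sum 28, len 5
add 6: [3, 3, 6, 7, 9, 6] sum 34, len 6
add 3: [3, 3, 6, 7, 9, 6, 3] sum 37, len 7
add 6: [3, 3, 6, 7, 9, 6, 3, 6] sum 43, len 8
add 8: [3, 3, 6, 7, 9, 6, 3, 6, 8] sum 51, len 9
add 7: [3, 3, 6, 7, 9, 6, 3, 6, 8, 7] sum 58, len 10
add 8: [6, 7, 9, 6, 3, 6, 8, 7, 8] sum 60, len 9
add 1: [7, 9, 6, 3, 6, 8, 7, 8, 1] sum 55, len 9
add 6: [9, 6, 3, 6, 8, 7, 8, 1, 6] sum 54, len 9
Longest length seen: 10.

10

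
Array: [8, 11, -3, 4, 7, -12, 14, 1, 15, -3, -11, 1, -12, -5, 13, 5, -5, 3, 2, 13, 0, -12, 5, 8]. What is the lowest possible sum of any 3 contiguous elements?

-22

Each size-3 window and its sum:
[8, 11, -3] → sum 16
[11, -3, 4] → sum 12
[-3, 4, 7] → sum 8
[4, 7, -12] → sum -1
[7, -12, 14] → sum 9
[-12, 14, 1] → sum 3
[14, 1, 15] → sum 30
[1, 15, -3] → sum 13
[15, -3, -11] → sum 1
[-3, -11, 1] → sum -13
[-11, 1, -12] → sum -22
[1, -12, -5] → sum -16
[-12, -5, 13] → sum -4
[-5, 13, 5] → sum 13
[13, 5, -5] → sum 13
[5, -5, 3] → sum 3
[-5, 3, 2] → sum 0
[3, 2, 13] → sum 18
[2, 13, 0] → sum 15
[13, 0, -12] → sum 1
[0, -12, 5] → sum -7
[-12, 5, 8] → sum 1
Lowest of these is -22.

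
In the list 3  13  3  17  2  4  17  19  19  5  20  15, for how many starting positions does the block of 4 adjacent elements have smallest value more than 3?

3 13 3 17 → min 3
13 3 17 2 → min 2
3 17 2 4 → min 2
17 2 4 17 → min 2
2 4 17 19 → min 2
4 17 19 19 → min 4  > 3 ✓
17 19 19 5 → min 5  > 3 ✓
19 19 5 20 → min 5  > 3 ✓
19 5 20 15 → min 5  > 3 ✓
4 windows satisfy the condition.

4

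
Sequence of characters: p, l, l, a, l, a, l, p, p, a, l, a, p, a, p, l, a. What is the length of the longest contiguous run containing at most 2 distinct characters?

6

add p: window [p] (1 distinct), len 1
add l: window [p, l] (2 distinct), len 2
add l: window [p, l, l] (2 distinct), len 3
add a: window [l, l, a] (2 distinct), len 3
add l: window [l, l, a, l] (2 distinct), len 4
add a: window [l, l, a, l, a] (2 distinct), len 5
add l: window [l, l, a, l, a, l] (2 distinct), len 6
add p: window [l, p] (2 distinct), len 2
add p: window [l, p, p] (2 distinct), len 3
add a: window [p, p, a] (2 distinct), len 3
add l: window [a, l] (2 distinct), len 2
add a: window [a, l, a] (2 distinct), len 3
add p: window [a, p] (2 distinct), len 2
add a: window [a, p, a] (2 distinct), len 3
add p: window [a, p, a, p] (2 distinct), len 4
add l: window [p, l] (2 distinct), len 2
add a: window [l, a] (2 distinct), len 2
Longest length with ≤2 distinct: 6.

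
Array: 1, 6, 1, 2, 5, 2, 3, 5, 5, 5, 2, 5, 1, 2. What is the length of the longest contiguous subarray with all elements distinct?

add 1: [1] len 1
add 6: [1, 6] len 2
add 1 (repeat 1, move left end past it): [6, 1] len 2
add 2: [6, 1, 2] len 3
add 5: [6, 1, 2, 5] len 4
add 2 (repeat 2, move left end past it): [5, 2] len 2
add 3: [5, 2, 3] len 3
add 5 (repeat 5, move left end past it): [2, 3, 5] len 3
add 5 (repeat 5, move left end past it): [5] len 1
add 5 (repeat 5, move left end past it): [5] len 1
add 2: [5, 2] len 2
add 5 (repeat 5, move left end past it): [2, 5] len 2
add 1: [2, 5, 1] len 3
add 2 (repeat 2, move left end past it): [5, 1, 2] len 3
Longest all-distinct length: 4.

4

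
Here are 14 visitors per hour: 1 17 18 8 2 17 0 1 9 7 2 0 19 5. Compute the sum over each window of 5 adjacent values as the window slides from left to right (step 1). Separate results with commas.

46, 62, 45, 28, 29, 34, 19, 19, 37, 33

Sliding a size-5 window across the 14 values:
[1, 17, 18, 8, 2] → sum 46
[17, 18, 8, 2, 17] → sum 62
[18, 8, 2, 17, 0] → sum 45
[8, 2, 17, 0, 1] → sum 28
[2, 17, 0, 1, 9] → sum 29
[17, 0, 1, 9, 7] → sum 34
[0, 1, 9, 7, 2] → sum 19
[1, 9, 7, 2, 0] → sum 19
[9, 7, 2, 0, 19] → sum 37
[7, 2, 0, 19, 5] → sum 33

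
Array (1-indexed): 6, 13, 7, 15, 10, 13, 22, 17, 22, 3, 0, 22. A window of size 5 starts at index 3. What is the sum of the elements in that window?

Elements at indices 3..7: 7, 15, 10, 13, 22
sum(7, 15, 10, 13, 22) = 67

67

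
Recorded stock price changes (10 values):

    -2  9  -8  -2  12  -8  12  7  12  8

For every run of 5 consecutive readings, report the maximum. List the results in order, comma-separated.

12, 12, 12, 12, 12, 12

[-2, 9, -8, -2, 12] → max 12
[9, -8, -2, 12, -8] → max 12
[-8, -2, 12, -8, 12] → max 12
[-2, 12, -8, 12, 7] → max 12
[12, -8, 12, 7, 12] → max 12
[-8, 12, 7, 12, 8] → max 12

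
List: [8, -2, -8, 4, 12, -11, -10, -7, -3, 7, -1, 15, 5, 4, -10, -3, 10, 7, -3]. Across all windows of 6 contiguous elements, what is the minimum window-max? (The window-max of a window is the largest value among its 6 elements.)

7

8 -2 -8 4 12 -11 → max 12
-2 -8 4 12 -11 -10 → max 12
-8 4 12 -11 -10 -7 → max 12
4 12 -11 -10 -7 -3 → max 12
12 -11 -10 -7 -3 7 → max 12
-11 -10 -7 -3 7 -1 → max 7
-10 -7 -3 7 -1 15 → max 15
-7 -3 7 -1 15 5 → max 15
-3 7 -1 15 5 4 → max 15
7 -1 15 5 4 -10 → max 15
-1 15 5 4 -10 -3 → max 15
15 5 4 -10 -3 10 → max 15
5 4 -10 -3 10 7 → max 10
4 -10 -3 10 7 -3 → max 10
Minimum of these is 7.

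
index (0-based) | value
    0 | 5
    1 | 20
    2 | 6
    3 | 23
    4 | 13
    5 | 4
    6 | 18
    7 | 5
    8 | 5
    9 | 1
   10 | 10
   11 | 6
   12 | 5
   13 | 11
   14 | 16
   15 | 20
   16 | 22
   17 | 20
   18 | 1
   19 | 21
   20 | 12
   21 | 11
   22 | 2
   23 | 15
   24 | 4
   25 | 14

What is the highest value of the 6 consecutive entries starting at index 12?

22

Elements at indices 12..17: 5, 11, 16, 20, 22, 20
max(5, 11, 16, 20, 22, 20) = 22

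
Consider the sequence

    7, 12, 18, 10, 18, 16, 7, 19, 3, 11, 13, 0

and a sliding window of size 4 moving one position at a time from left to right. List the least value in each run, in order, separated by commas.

Sliding a size-4 window across the 12 values:
[7, 12, 18, 10] → min 7
[12, 18, 10, 18] → min 10
[18, 10, 18, 16] → min 10
[10, 18, 16, 7] → min 7
[18, 16, 7, 19] → min 7
[16, 7, 19, 3] → min 3
[7, 19, 3, 11] → min 3
[19, 3, 11, 13] → min 3
[3, 11, 13, 0] → min 0

7, 10, 10, 7, 7, 3, 3, 3, 0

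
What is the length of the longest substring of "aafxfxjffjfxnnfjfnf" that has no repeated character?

add a: [a] len 1
add a (repeat a, move left end past it): [a] len 1
add f: [a, f] len 2
add x: [a, f, x] len 3
add f (repeat f, move left end past it): [x, f] len 2
add x (repeat x, move left end past it): [f, x] len 2
add j: [f, x, j] len 3
add f (repeat f, move left end past it): [x, j, f] len 3
add f (repeat f, move left end past it): [f] len 1
add j: [f, j] len 2
add f (repeat f, move left end past it): [j, f] len 2
add x: [j, f, x] len 3
add n: [j, f, x, n] len 4
add n (repeat n, move left end past it): [n] len 1
add f: [n, f] len 2
add j: [n, f, j] len 3
add f (repeat f, move left end past it): [j, f] len 2
add n: [j, f, n] len 3
add f (repeat f, move left end past it): [n, f] len 2
Longest all-distinct length: 4.

4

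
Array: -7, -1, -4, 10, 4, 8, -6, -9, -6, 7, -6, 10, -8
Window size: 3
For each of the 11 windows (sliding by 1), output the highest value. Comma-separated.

[-7, -1, -4] → max -1
[-1, -4, 10] → max 10
[-4, 10, 4] → max 10
[10, 4, 8] → max 10
[4, 8, -6] → max 8
[8, -6, -9] → max 8
[-6, -9, -6] → max -6
[-9, -6, 7] → max 7
[-6, 7, -6] → max 7
[7, -6, 10] → max 10
[-6, 10, -8] → max 10

-1, 10, 10, 10, 8, 8, -6, 7, 7, 10, 10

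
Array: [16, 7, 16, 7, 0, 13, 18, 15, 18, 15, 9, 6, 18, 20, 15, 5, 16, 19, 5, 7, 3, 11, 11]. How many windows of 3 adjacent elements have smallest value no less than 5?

15

[16, 7, 16] → min 7  ≥ 5 ✓
[7, 16, 7] → min 7  ≥ 5 ✓
[16, 7, 0] → min 0
[7, 0, 13] → min 0
[0, 13, 18] → min 0
[13, 18, 15] → min 13  ≥ 5 ✓
[18, 15, 18] → min 15  ≥ 5 ✓
[15, 18, 15] → min 15  ≥ 5 ✓
[18, 15, 9] → min 9  ≥ 5 ✓
[15, 9, 6] → min 6  ≥ 5 ✓
[9, 6, 18] → min 6  ≥ 5 ✓
[6, 18, 20] → min 6  ≥ 5 ✓
[18, 20, 15] → min 15  ≥ 5 ✓
[20, 15, 5] → min 5  ≥ 5 ✓
[15, 5, 16] → min 5  ≥ 5 ✓
[5, 16, 19] → min 5  ≥ 5 ✓
[16, 19, 5] → min 5  ≥ 5 ✓
[19, 5, 7] → min 5  ≥ 5 ✓
[5, 7, 3] → min 3
[7, 3, 11] → min 3
[3, 11, 11] → min 3
15 windows satisfy the condition.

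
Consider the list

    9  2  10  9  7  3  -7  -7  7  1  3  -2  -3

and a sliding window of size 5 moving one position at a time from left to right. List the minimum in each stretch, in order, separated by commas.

9 2 10 9 7 → min 2
2 10 9 7 3 → min 2
10 9 7 3 -7 → min -7
9 7 3 -7 -7 → min -7
7 3 -7 -7 7 → min -7
3 -7 -7 7 1 → min -7
-7 -7 7 1 3 → min -7
-7 7 1 3 -2 → min -7
7 1 3 -2 -3 → min -3

2, 2, -7, -7, -7, -7, -7, -7, -3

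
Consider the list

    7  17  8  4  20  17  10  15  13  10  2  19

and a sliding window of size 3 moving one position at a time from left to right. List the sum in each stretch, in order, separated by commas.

32, 29, 32, 41, 47, 42, 38, 38, 25, 31

(7, 17, 8) → sum 32
(17, 8, 4) → sum 29
(8, 4, 20) → sum 32
(4, 20, 17) → sum 41
(20, 17, 10) → sum 47
(17, 10, 15) → sum 42
(10, 15, 13) → sum 38
(15, 13, 10) → sum 38
(13, 10, 2) → sum 25
(10, 2, 19) → sum 31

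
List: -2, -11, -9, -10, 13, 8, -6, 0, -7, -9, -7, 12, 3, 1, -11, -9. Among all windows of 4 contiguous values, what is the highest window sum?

-2 -11 -9 -10 → sum -32
-11 -9 -10 13 → sum -17
-9 -10 13 8 → sum 2
-10 13 8 -6 → sum 5
13 8 -6 0 → sum 15
8 -6 0 -7 → sum -5
-6 0 -7 -9 → sum -22
0 -7 -9 -7 → sum -23
-7 -9 -7 12 → sum -11
-9 -7 12 3 → sum -1
-7 12 3 1 → sum 9
12 3 1 -11 → sum 5
3 1 -11 -9 → sum -16
Highest of these is 15.

15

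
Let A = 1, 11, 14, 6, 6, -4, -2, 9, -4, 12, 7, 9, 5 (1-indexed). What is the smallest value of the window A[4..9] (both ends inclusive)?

-4

Elements at indices 4..9: 6, 6, -4, -2, 9, -4
min(6, 6, -4, -2, 9, -4) = -4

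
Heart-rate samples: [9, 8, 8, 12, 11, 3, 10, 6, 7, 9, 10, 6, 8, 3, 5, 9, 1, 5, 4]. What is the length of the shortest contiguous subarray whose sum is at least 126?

18

add 9: running sum 9 < 126
add 8: running sum 17 < 126
add 8: running sum 25 < 126
add 12: running sum 37 < 126
add 11: running sum 48 < 126
add 3: running sum 51 < 126
add 10: running sum 61 < 126
add 6: running sum 67 < 126
add 7: running sum 74 < 126
add 9: running sum 83 < 126
add 10: running sum 93 < 126
add 6: running sum 99 < 126
add 8: running sum 107 < 126
add 3: running sum 110 < 126
add 5: running sum 115 < 126
add 9: running sum 124 < 126
add 1: running sum 125 < 126
end 17: [9, 8, 8, 12, 11, 3, 10, 6, 7, 9, 10, 6, 8, 3, 5, 9, 1, 5] sum 130, len 18
end 18: [9, 8, 8, 12, 11, 3, 10, 6, 7, 9, 10, 6, 8, 3, 5, 9, 1, 5, 4] sum 134, len 19
Shortest qualifying length: 18.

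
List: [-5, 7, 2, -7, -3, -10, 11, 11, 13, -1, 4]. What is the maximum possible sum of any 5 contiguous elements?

38

(-5, 7, 2, -7, -3) → sum -6
(7, 2, -7, -3, -10) → sum -11
(2, -7, -3, -10, 11) → sum -7
(-7, -3, -10, 11, 11) → sum 2
(-3, -10, 11, 11, 13) → sum 22
(-10, 11, 11, 13, -1) → sum 24
(11, 11, 13, -1, 4) → sum 38
Maximum of these is 38.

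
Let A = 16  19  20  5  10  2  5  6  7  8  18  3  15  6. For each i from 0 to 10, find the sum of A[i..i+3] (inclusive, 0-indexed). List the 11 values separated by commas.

16 19 20 5 → sum 60
19 20 5 10 → sum 54
20 5 10 2 → sum 37
5 10 2 5 → sum 22
10 2 5 6 → sum 23
2 5 6 7 → sum 20
5 6 7 8 → sum 26
6 7 8 18 → sum 39
7 8 18 3 → sum 36
8 18 3 15 → sum 44
18 3 15 6 → sum 42

60, 54, 37, 22, 23, 20, 26, 39, 36, 44, 42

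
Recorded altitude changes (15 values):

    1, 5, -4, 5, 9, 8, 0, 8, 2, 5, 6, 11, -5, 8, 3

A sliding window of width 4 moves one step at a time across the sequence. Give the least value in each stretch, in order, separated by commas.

-4, -4, -4, 0, 0, 0, 0, 2, 2, -5, -5, -5

(1, 5, -4, 5) → min -4
(5, -4, 5, 9) → min -4
(-4, 5, 9, 8) → min -4
(5, 9, 8, 0) → min 0
(9, 8, 0, 8) → min 0
(8, 0, 8, 2) → min 0
(0, 8, 2, 5) → min 0
(8, 2, 5, 6) → min 2
(2, 5, 6, 11) → min 2
(5, 6, 11, -5) → min -5
(6, 11, -5, 8) → min -5
(11, -5, 8, 3) → min -5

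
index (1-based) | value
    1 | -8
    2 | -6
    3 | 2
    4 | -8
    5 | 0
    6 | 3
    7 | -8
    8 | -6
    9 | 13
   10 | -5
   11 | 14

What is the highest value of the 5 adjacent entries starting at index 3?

3

Elements at indices 3..7: 2, -8, 0, 3, -8
max(2, -8, 0, 3, -8) = 3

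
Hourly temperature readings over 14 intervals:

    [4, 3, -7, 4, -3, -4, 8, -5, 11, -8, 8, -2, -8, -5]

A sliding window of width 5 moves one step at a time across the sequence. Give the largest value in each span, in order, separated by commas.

4 3 -7 4 -3 → max 4
3 -7 4 -3 -4 → max 4
-7 4 -3 -4 8 → max 8
4 -3 -4 8 -5 → max 8
-3 -4 8 -5 11 → max 11
-4 8 -5 11 -8 → max 11
8 -5 11 -8 8 → max 11
-5 11 -8 8 -2 → max 11
11 -8 8 -2 -8 → max 11
-8 8 -2 -8 -5 → max 8

4, 4, 8, 8, 11, 11, 11, 11, 11, 8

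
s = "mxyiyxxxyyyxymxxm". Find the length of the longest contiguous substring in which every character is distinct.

add m: [m] len 1
add x: [m, x] len 2
add y: [m, x, y] len 3
add i: [m, x, y, i] len 4
add y (repeat y, move left end past it): [i, y] len 2
add x: [i, y, x] len 3
add x (repeat x, move left end past it): [x] len 1
add x (repeat x, move left end past it): [x] len 1
add y: [x, y] len 2
add y (repeat y, move left end past it): [y] len 1
add y (repeat y, move left end past it): [y] len 1
add x: [y, x] len 2
add y (repeat y, move left end past it): [x, y] len 2
add m: [x, y, m] len 3
add x (repeat x, move left end past it): [y, m, x] len 3
add x (repeat x, move left end past it): [x] len 1
add m: [x, m] len 2
Longest all-distinct length: 4.

4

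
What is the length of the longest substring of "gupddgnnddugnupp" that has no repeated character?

4

add g: [g] len 1
add u: [g, u] len 2
add p: [g, u, p] len 3
add d: [g, u, p, d] len 4
add d (repeat d, move left end past it): [d] len 1
add g: [d, g] len 2
add n: [d, g, n] len 3
add n (repeat n, move left end past it): [n] len 1
add d: [n, d] len 2
add d (repeat d, move left end past it): [d] len 1
add u: [d, u] len 2
add g: [d, u, g] len 3
add n: [d, u, g, n] len 4
add u (repeat u, move left end past it): [g, n, u] len 3
add p: [g, n, u, p] len 4
add p (repeat p, move left end past it): [p] len 1
Longest all-distinct length: 4.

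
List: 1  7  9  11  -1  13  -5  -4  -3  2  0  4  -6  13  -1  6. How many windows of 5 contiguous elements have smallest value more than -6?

8

[1, 7, 9, 11, -1] → min -1  > -6 ✓
[7, 9, 11, -1, 13] → min -1  > -6 ✓
[9, 11, -1, 13, -5] → min -5  > -6 ✓
[11, -1, 13, -5, -4] → min -5  > -6 ✓
[-1, 13, -5, -4, -3] → min -5  > -6 ✓
[13, -5, -4, -3, 2] → min -5  > -6 ✓
[-5, -4, -3, 2, 0] → min -5  > -6 ✓
[-4, -3, 2, 0, 4] → min -4  > -6 ✓
[-3, 2, 0, 4, -6] → min -6
[2, 0, 4, -6, 13] → min -6
[0, 4, -6, 13, -1] → min -6
[4, -6, 13, -1, 6] → min -6
8 windows satisfy the condition.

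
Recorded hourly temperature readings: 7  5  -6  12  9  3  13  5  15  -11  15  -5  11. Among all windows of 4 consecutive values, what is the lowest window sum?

Window sums for each of the 10 positions:
7 5 -6 12 → sum 18
5 -6 12 9 → sum 20
-6 12 9 3 → sum 18
12 9 3 13 → sum 37
9 3 13 5 → sum 30
3 13 5 15 → sum 36
13 5 15 -11 → sum 22
5 15 -11 15 → sum 24
15 -11 15 -5 → sum 14
-11 15 -5 11 → sum 10
Lowest of these is 10.

10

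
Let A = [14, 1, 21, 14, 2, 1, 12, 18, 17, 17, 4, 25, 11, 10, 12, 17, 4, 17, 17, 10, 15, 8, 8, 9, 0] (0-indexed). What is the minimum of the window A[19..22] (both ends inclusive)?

Elements at indices 19..22: 10, 15, 8, 8
min(10, 15, 8, 8) = 8

8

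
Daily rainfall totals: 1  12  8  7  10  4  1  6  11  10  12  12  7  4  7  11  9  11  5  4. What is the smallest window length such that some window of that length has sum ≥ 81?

9

add 1: running sum 1 < 81
add 12: running sum 13 < 81
add 8: running sum 21 < 81
add 7: running sum 28 < 81
add 10: running sum 38 < 81
add 4: running sum 42 < 81
add 1: running sum 43 < 81
add 6: running sum 49 < 81
add 11: running sum 60 < 81
add 10: running sum 70 < 81
end 10: [12, 8, 7, 10, 4, 1, 6, 11, 10, 12] sum 81, len 10
end 11: [8, 7, 10, 4, 1, 6, 11, 10, 12, 12] sum 81, len 10
end 12: [8, 7, 10, 4, 1, 6, 11, 10, 12, 12, 7] sum 88, len 11
end 13: [7, 10, 4, 1, 6, 11, 10, 12, 12, 7, 4] sum 84, len 11
end 14: [10, 4, 1, 6, 11, 10, 12, 12, 7, 4, 7] sum 84, len 11
end 15: [1, 6, 11, 10, 12, 12, 7, 4, 7, 11] sum 81, len 10
end 16: [11, 10, 12, 12, 7, 4, 7, 11, 9] sum 83, len 9
end 17: [10, 12, 12, 7, 4, 7, 11, 9, 11] sum 83, len 9
end 18: [10, 12, 12, 7, 4, 7, 11, 9, 11, 5] sum 88, len 10
end 19: [12, 12, 7, 4, 7, 11, 9, 11, 5, 4] sum 82, len 10
Shortest qualifying length: 9.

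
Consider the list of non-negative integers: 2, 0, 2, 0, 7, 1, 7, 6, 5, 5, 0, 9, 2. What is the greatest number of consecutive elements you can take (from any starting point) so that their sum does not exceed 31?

9

[2] sum 2 len 1
[2, 0] sum 2 len 2
[2, 0, 2] sum 4 len 3
[2, 0, 2, 0] sum 4 len 4
[2, 0, 2, 0, 7] sum 11 len 5
[2, 0, 2, 0, 7, 1] sum 12 len 6
[2, 0, 2, 0, 7, 1, 7] sum 19 len 7
[2, 0, 2, 0, 7, 1, 7, 6] sum 25 len 8
[2, 0, 2, 0, 7, 1, 7, 6, 5] sum 30 len 9
[0, 7, 1, 7, 6, 5, 5] sum 31 len 7
[0, 7, 1, 7, 6, 5, 5, 0] sum 31 len 8
[6, 5, 5, 0, 9] sum 25 len 5
[6, 5, 5, 0, 9, 2] sum 27 len 6
Longest length seen: 9.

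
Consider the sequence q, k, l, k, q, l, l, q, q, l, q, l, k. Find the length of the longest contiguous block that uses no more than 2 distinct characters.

add q: window [q] (1 distinct), len 1
add k: window [q, k] (2 distinct), len 2
add l: window [k, l] (2 distinct), len 2
add k: window [k, l, k] (2 distinct), len 3
add q: window [k, q] (2 distinct), len 2
add l: window [q, l] (2 distinct), len 2
add l: window [q, l, l] (2 distinct), len 3
add q: window [q, l, l, q] (2 distinct), len 4
add q: window [q, l, l, q, q] (2 distinct), len 5
add l: window [q, l, l, q, q, l] (2 distinct), len 6
add q: window [q, l, l, q, q, l, q] (2 distinct), len 7
add l: window [q, l, l, q, q, l, q, l] (2 distinct), len 8
add k: window [l, k] (2 distinct), len 2
Longest length with ≤2 distinct: 8.

8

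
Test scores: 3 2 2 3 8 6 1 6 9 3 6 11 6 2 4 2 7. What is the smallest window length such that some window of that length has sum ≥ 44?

8

add 3: running sum 3 < 44
add 2: running sum 5 < 44
add 2: running sum 7 < 44
add 3: running sum 10 < 44
add 8: running sum 18 < 44
add 6: running sum 24 < 44
add 1: running sum 25 < 44
add 6: running sum 31 < 44
add 9: running sum 40 < 44
add 3: running sum 43 < 44
end 10: [2, 3, 8, 6, 1, 6, 9, 3, 6] sum 44, len 9
end 11: [8, 6, 1, 6, 9, 3, 6, 11] sum 50, len 8
end 12: [6, 1, 6, 9, 3, 6, 11, 6] sum 48, len 8
end 13: [1, 6, 9, 3, 6, 11, 6, 2] sum 44, len 8
end 14: [6, 9, 3, 6, 11, 6, 2, 4] sum 47, len 8
end 15: [6, 9, 3, 6, 11, 6, 2, 4, 2] sum 49, len 9
end 16: [9, 3, 6, 11, 6, 2, 4, 2, 7] sum 50, len 9
Shortest qualifying length: 8.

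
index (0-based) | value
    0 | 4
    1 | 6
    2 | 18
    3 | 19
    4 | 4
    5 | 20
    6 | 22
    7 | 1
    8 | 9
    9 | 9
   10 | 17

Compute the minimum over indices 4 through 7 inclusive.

1

Elements at indices 4..7: 4, 20, 22, 1
min(4, 20, 22, 1) = 1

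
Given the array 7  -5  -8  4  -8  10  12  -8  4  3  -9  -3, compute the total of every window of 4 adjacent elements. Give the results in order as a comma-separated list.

7 -5 -8 4 → sum -2
-5 -8 4 -8 → sum -17
-8 4 -8 10 → sum -2
4 -8 10 12 → sum 18
-8 10 12 -8 → sum 6
10 12 -8 4 → sum 18
12 -8 4 3 → sum 11
-8 4 3 -9 → sum -10
4 3 -9 -3 → sum -5

-2, -17, -2, 18, 6, 18, 11, -10, -5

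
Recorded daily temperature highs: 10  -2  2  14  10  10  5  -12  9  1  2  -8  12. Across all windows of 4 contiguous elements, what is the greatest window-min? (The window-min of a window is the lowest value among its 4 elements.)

5

[10, -2, 2, 14] → min -2
[-2, 2, 14, 10] → min -2
[2, 14, 10, 10] → min 2
[14, 10, 10, 5] → min 5
[10, 10, 5, -12] → min -12
[10, 5, -12, 9] → min -12
[5, -12, 9, 1] → min -12
[-12, 9, 1, 2] → min -12
[9, 1, 2, -8] → min -8
[1, 2, -8, 12] → min -8
Greatest of these is 5.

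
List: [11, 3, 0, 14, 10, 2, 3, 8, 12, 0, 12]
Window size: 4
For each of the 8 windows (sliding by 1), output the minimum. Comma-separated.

Sliding a size-4 window across the 11 values:
[11, 3, 0, 14] → min 0
[3, 0, 14, 10] → min 0
[0, 14, 10, 2] → min 0
[14, 10, 2, 3] → min 2
[10, 2, 3, 8] → min 2
[2, 3, 8, 12] → min 2
[3, 8, 12, 0] → min 0
[8, 12, 0, 12] → min 0

0, 0, 0, 2, 2, 2, 0, 0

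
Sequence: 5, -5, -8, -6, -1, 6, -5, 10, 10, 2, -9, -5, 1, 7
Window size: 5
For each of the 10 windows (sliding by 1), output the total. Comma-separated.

(5, -5, -8, -6, -1) → sum -15
(-5, -8, -6, -1, 6) → sum -14
(-8, -6, -1, 6, -5) → sum -14
(-6, -1, 6, -5, 10) → sum 4
(-1, 6, -5, 10, 10) → sum 20
(6, -5, 10, 10, 2) → sum 23
(-5, 10, 10, 2, -9) → sum 8
(10, 10, 2, -9, -5) → sum 8
(10, 2, -9, -5, 1) → sum -1
(2, -9, -5, 1, 7) → sum -4

-15, -14, -14, 4, 20, 23, 8, 8, -1, -4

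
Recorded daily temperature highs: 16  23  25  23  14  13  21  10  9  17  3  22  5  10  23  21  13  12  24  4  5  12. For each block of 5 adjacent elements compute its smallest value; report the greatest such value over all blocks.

(16, 23, 25, 23, 14) → min 14
(23, 25, 23, 14, 13) → min 13
(25, 23, 14, 13, 21) → min 13
(23, 14, 13, 21, 10) → min 10
(14, 13, 21, 10, 9) → min 9
(13, 21, 10, 9, 17) → min 9
(21, 10, 9, 17, 3) → min 3
(10, 9, 17, 3, 22) → min 3
(9, 17, 3, 22, 5) → min 3
(17, 3, 22, 5, 10) → min 3
(3, 22, 5, 10, 23) → min 3
(22, 5, 10, 23, 21) → min 5
(5, 10, 23, 21, 13) → min 5
(10, 23, 21, 13, 12) → min 10
(23, 21, 13, 12, 24) → min 12
(21, 13, 12, 24, 4) → min 4
(13, 12, 24, 4, 5) → min 4
(12, 24, 4, 5, 12) → min 4
Greatest of these is 14.

14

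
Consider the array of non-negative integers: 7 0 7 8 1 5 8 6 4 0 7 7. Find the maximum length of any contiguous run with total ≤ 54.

11

Extend to the right; shrink from the left whenever the sum exceeds 54:
→ 7: sum 7, len 1
→ 0: sum 7, len 2
→ 7: sum 14, len 3
→ 8: sum 22, len 4
→ 1: sum 23, len 5
→ 5: sum 28, len 6
→ 8: sum 36, len 7
→ 6: sum 42, len 8
→ 4: sum 46, len 9
→ 0: sum 46, len 10
→ 7: sum 53, len 11
→ 7 (dropped 7): sum 53, len 11
Longest length seen: 11.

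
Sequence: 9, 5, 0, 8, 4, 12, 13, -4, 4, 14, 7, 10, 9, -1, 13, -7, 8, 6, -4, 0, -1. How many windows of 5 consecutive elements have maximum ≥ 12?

14

[9, 5, 0, 8, 4] → max 9
[5, 0, 8, 4, 12] → max 12  ≥ 12 ✓
[0, 8, 4, 12, 13] → max 13  ≥ 12 ✓
[8, 4, 12, 13, -4] → max 13  ≥ 12 ✓
[4, 12, 13, -4, 4] → max 13  ≥ 12 ✓
[12, 13, -4, 4, 14] → max 14  ≥ 12 ✓
[13, -4, 4, 14, 7] → max 14  ≥ 12 ✓
[-4, 4, 14, 7, 10] → max 14  ≥ 12 ✓
[4, 14, 7, 10, 9] → max 14  ≥ 12 ✓
[14, 7, 10, 9, -1] → max 14  ≥ 12 ✓
[7, 10, 9, -1, 13] → max 13  ≥ 12 ✓
[10, 9, -1, 13, -7] → max 13  ≥ 12 ✓
[9, -1, 13, -7, 8] → max 13  ≥ 12 ✓
[-1, 13, -7, 8, 6] → max 13  ≥ 12 ✓
[13, -7, 8, 6, -4] → max 13  ≥ 12 ✓
[-7, 8, 6, -4, 0] → max 8
[8, 6, -4, 0, -1] → max 8
14 windows satisfy the condition.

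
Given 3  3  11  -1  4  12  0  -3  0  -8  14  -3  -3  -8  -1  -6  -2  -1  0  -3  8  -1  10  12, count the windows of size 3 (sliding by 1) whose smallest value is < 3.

21

[3, 3, 11] → min 3
[3, 11, -1] → min -1  < 3 ✓
[11, -1, 4] → min -1  < 3 ✓
[-1, 4, 12] → min -1  < 3 ✓
[4, 12, 0] → min 0  < 3 ✓
[12, 0, -3] → min -3  < 3 ✓
[0, -3, 0] → min -3  < 3 ✓
[-3, 0, -8] → min -8  < 3 ✓
[0, -8, 14] → min -8  < 3 ✓
[-8, 14, -3] → min -8  < 3 ✓
[14, -3, -3] → min -3  < 3 ✓
[-3, -3, -8] → min -8  < 3 ✓
[-3, -8, -1] → min -8  < 3 ✓
[-8, -1, -6] → min -8  < 3 ✓
[-1, -6, -2] → min -6  < 3 ✓
[-6, -2, -1] → min -6  < 3 ✓
[-2, -1, 0] → min -2  < 3 ✓
[-1, 0, -3] → min -3  < 3 ✓
[0, -3, 8] → min -3  < 3 ✓
[-3, 8, -1] → min -3  < 3 ✓
[8, -1, 10] → min -1  < 3 ✓
[-1, 10, 12] → min -1  < 3 ✓
21 windows satisfy the condition.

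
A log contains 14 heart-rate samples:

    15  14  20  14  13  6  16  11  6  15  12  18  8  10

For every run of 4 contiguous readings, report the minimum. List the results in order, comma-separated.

14, 13, 6, 6, 6, 6, 6, 6, 6, 8, 8

[15, 14, 20, 14] → min 14
[14, 20, 14, 13] → min 13
[20, 14, 13, 6] → min 6
[14, 13, 6, 16] → min 6
[13, 6, 16, 11] → min 6
[6, 16, 11, 6] → min 6
[16, 11, 6, 15] → min 6
[11, 6, 15, 12] → min 6
[6, 15, 12, 18] → min 6
[15, 12, 18, 8] → min 8
[12, 18, 8, 10] → min 8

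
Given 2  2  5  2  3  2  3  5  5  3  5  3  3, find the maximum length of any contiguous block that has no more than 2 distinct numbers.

Extend right; when distinct count exceeds 2, shrink from the left:
add 2: window [2] (1 distinct), len 1
add 2: window [2, 2] (1 distinct), len 2
add 5: window [2, 2, 5] (2 distinct), len 3
add 2: window [2, 2, 5, 2] (2 distinct), len 4
add 3: window [2, 3] (2 distinct), len 2
add 2: window [2, 3, 2] (2 distinct), len 3
add 3: window [2, 3, 2, 3] (2 distinct), len 4
add 5: window [3, 5] (2 distinct), len 2
add 5: window [3, 5, 5] (2 distinct), len 3
add 3: window [3, 5, 5, 3] (2 distinct), len 4
add 5: window [3, 5, 5, 3, 5] (2 distinct), len 5
add 3: window [3, 5, 5, 3, 5, 3] (2 distinct), len 6
add 3: window [3, 5, 5, 3, 5, 3, 3] (2 distinct), len 7
Longest length with ≤2 distinct: 7.

7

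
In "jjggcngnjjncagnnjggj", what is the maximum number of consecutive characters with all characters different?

add j: [j] len 1
add j (repeat j, move left end past it): [j] len 1
add g: [j, g] len 2
add g (repeat g, move left end past it): [g] len 1
add c: [g, c] len 2
add n: [g, c, n] len 3
add g (repeat g, move left end past it): [c, n, g] len 3
add n (repeat n, move left end past it): [g, n] len 2
add j: [g, n, j] len 3
add j (repeat j, move left end past it): [j] len 1
add n: [j, n] len 2
add c: [j, n, c] len 3
add a: [j, n, c, a] len 4
add g: [j, n, c, a, g] len 5
add n (repeat n, move left end past it): [c, a, g, n] len 4
add n (repeat n, move left end past it): [n] len 1
add j: [n, j] len 2
add g: [n, j, g] len 3
add g (repeat g, move left end past it): [g] len 1
add j: [g, j] len 2
Longest all-distinct length: 5.

5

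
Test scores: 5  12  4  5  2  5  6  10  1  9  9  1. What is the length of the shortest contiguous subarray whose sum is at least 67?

11

add 5: running sum 5 < 67
add 12: running sum 17 < 67
add 4: running sum 21 < 67
add 5: running sum 26 < 67
add 2: running sum 28 < 67
add 5: running sum 33 < 67
add 6: running sum 39 < 67
add 10: running sum 49 < 67
add 1: running sum 50 < 67
add 9: running sum 59 < 67
add 9: shortest ending here [5, 12, 4, 5, 2, 5, 6, 10, 1, 9, 9] sum 68, len 11
add 1: shortest ending here [5, 12, 4, 5, 2, 5, 6, 10, 1, 9, 9, 1] sum 69, len 12
Shortest qualifying length: 11.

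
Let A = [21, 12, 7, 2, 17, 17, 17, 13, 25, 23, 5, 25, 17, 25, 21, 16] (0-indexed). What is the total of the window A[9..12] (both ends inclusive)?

70

Elements at indices 9..12: 23, 5, 25, 17
sum(23, 5, 25, 17) = 70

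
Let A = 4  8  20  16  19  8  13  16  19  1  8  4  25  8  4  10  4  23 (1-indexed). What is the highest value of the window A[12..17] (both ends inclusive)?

Elements at indices 12..17: 4, 25, 8, 4, 10, 4
max(4, 25, 8, 4, 10, 4) = 25

25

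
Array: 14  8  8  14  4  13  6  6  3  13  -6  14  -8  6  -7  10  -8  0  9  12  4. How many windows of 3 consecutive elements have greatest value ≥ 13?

11

[14, 8, 8] → max 14  ≥ 13 ✓
[8, 8, 14] → max 14  ≥ 13 ✓
[8, 14, 4] → max 14  ≥ 13 ✓
[14, 4, 13] → max 14  ≥ 13 ✓
[4, 13, 6] → max 13  ≥ 13 ✓
[13, 6, 6] → max 13  ≥ 13 ✓
[6, 6, 3] → max 6
[6, 3, 13] → max 13  ≥ 13 ✓
[3, 13, -6] → max 13  ≥ 13 ✓
[13, -6, 14] → max 14  ≥ 13 ✓
[-6, 14, -8] → max 14  ≥ 13 ✓
[14, -8, 6] → max 14  ≥ 13 ✓
[-8, 6, -7] → max 6
[6, -7, 10] → max 10
[-7, 10, -8] → max 10
[10, -8, 0] → max 10
[-8, 0, 9] → max 9
[0, 9, 12] → max 12
[9, 12, 4] → max 12
11 windows satisfy the condition.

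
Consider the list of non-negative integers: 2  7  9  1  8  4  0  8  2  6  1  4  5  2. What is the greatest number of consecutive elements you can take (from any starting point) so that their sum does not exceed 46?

add 2: [2] sum 2, len 1
add 7: [2, 7] sum 9, len 2
add 9: [2, 7, 9] sum 18, len 3
add 1: [2, 7, 9, 1] sum 19, len 4
add 8: [2, 7, 9, 1, 8] sum 27, len 5
add 4: [2, 7, 9, 1, 8, 4] sum 31, len 6
add 0: [2, 7, 9, 1, 8, 4, 0] sum 31, len 7
add 8: [2, 7, 9, 1, 8, 4, 0, 8] sum 39, len 8
add 2: [2, 7, 9, 1, 8, 4, 0, 8, 2] sum 41, len 9
add 6: [7, 9, 1, 8, 4, 0, 8, 2, 6] sum 45, len 9
add 1: [7, 9, 1, 8, 4, 0, 8, 2, 6, 1] sum 46, len 10
add 4: [9, 1, 8, 4, 0, 8, 2, 6, 1, 4] sum 43, len 10
add 5: [1, 8, 4, 0, 8, 2, 6, 1, 4, 5] sum 39, len 10
add 2: [1, 8, 4, 0, 8, 2, 6, 1, 4, 5, 2] sum 41, len 11
Longest length seen: 11.

11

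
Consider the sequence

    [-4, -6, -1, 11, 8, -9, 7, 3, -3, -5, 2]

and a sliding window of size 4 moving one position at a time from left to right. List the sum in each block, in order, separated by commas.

[-4, -6, -1, 11] → sum 0
[-6, -1, 11, 8] → sum 12
[-1, 11, 8, -9] → sum 9
[11, 8, -9, 7] → sum 17
[8, -9, 7, 3] → sum 9
[-9, 7, 3, -3] → sum -2
[7, 3, -3, -5] → sum 2
[3, -3, -5, 2] → sum -3

0, 12, 9, 17, 9, -2, 2, -3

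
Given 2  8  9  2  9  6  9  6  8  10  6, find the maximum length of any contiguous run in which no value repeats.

4

add 2: [2] len 1
add 8: [2, 8] len 2
add 9: [2, 8, 9] len 3
add 2 (repeat 2, move left end past it): [8, 9, 2] len 3
add 9 (repeat 9, move left end past it): [2, 9] len 2
add 6: [2, 9, 6] len 3
add 9 (repeat 9, move left end past it): [6, 9] len 2
add 6 (repeat 6, move left end past it): [9, 6] len 2
add 8: [9, 6, 8] len 3
add 10: [9, 6, 8, 10] len 4
add 6 (repeat 6, move left end past it): [8, 10, 6] len 3
Longest all-distinct length: 4.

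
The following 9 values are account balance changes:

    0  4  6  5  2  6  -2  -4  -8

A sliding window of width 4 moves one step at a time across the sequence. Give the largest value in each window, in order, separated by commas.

Sliding a size-4 window across the 9 values:
(0, 4, 6, 5) → max 6
(4, 6, 5, 2) → max 6
(6, 5, 2, 6) → max 6
(5, 2, 6, -2) → max 6
(2, 6, -2, -4) → max 6
(6, -2, -4, -8) → max 6

6, 6, 6, 6, 6, 6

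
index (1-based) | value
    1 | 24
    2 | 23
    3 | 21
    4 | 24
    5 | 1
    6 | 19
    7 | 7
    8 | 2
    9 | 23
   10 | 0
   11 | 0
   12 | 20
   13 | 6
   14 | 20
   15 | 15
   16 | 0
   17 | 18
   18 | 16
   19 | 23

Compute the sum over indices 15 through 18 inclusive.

49

Elements at indices 15..18: 15, 0, 18, 16
sum(15, 0, 18, 16) = 49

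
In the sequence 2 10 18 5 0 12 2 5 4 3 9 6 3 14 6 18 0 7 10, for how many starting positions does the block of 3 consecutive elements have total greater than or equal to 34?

(2, 10, 18) → sum 30
(10, 18, 5) → sum 33
(18, 5, 0) → sum 23
(5, 0, 12) → sum 17
(0, 12, 2) → sum 14
(12, 2, 5) → sum 19
(2, 5, 4) → sum 11
(5, 4, 3) → sum 12
(4, 3, 9) → sum 16
(3, 9, 6) → sum 18
(9, 6, 3) → sum 18
(6, 3, 14) → sum 23
(3, 14, 6) → sum 23
(14, 6, 18) → sum 38  ≥ 34 ✓
(6, 18, 0) → sum 24
(18, 0, 7) → sum 25
(0, 7, 10) → sum 17
1 window satisfy the condition.

1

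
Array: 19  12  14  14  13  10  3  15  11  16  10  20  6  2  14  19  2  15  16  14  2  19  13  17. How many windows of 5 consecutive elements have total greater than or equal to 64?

19 12 14 14 13 → sum 72  ≥ 64 ✓
12 14 14 13 10 → sum 63
14 14 13 10 3 → sum 54
14 13 10 3 15 → sum 55
13 10 3 15 11 → sum 52
10 3 15 11 16 → sum 55
3 15 11 16 10 → sum 55
15 11 16 10 20 → sum 72  ≥ 64 ✓
11 16 10 20 6 → sum 63
16 10 20 6 2 → sum 54
10 20 6 2 14 → sum 52
20 6 2 14 19 → sum 61
6 2 14 19 2 → sum 43
2 14 19 2 15 → sum 52
14 19 2 15 16 → sum 66  ≥ 64 ✓
19 2 15 16 14 → sum 66  ≥ 64 ✓
2 15 16 14 2 → sum 49
15 16 14 2 19 → sum 66  ≥ 64 ✓
16 14 2 19 13 → sum 64  ≥ 64 ✓
14 2 19 13 17 → sum 65  ≥ 64 ✓
7 windows satisfy the condition.

7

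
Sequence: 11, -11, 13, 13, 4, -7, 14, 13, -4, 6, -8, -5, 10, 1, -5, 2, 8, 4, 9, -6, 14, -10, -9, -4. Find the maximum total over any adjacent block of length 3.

30

11 -11 13 → sum 13
-11 13 13 → sum 15
13 13 4 → sum 30
13 4 -7 → sum 10
4 -7 14 → sum 11
-7 14 13 → sum 20
14 13 -4 → sum 23
13 -4 6 → sum 15
-4 6 -8 → sum -6
6 -8 -5 → sum -7
-8 -5 10 → sum -3
-5 10 1 → sum 6
10 1 -5 → sum 6
1 -5 2 → sum -2
-5 2 8 → sum 5
2 8 4 → sum 14
8 4 9 → sum 21
4 9 -6 → sum 7
9 -6 14 → sum 17
-6 14 -10 → sum -2
14 -10 -9 → sum -5
-10 -9 -4 → sum -23
Maximum of these is 30.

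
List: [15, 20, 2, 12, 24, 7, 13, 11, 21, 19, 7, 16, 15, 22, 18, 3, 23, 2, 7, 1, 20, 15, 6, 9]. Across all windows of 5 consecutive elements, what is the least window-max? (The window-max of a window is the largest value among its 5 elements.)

20

[15, 20, 2, 12, 24] → max 24
[20, 2, 12, 24, 7] → max 24
[2, 12, 24, 7, 13] → max 24
[12, 24, 7, 13, 11] → max 24
[24, 7, 13, 11, 21] → max 24
[7, 13, 11, 21, 19] → max 21
[13, 11, 21, 19, 7] → max 21
[11, 21, 19, 7, 16] → max 21
[21, 19, 7, 16, 15] → max 21
[19, 7, 16, 15, 22] → max 22
[7, 16, 15, 22, 18] → max 22
[16, 15, 22, 18, 3] → max 22
[15, 22, 18, 3, 23] → max 23
[22, 18, 3, 23, 2] → max 23
[18, 3, 23, 2, 7] → max 23
[3, 23, 2, 7, 1] → max 23
[23, 2, 7, 1, 20] → max 23
[2, 7, 1, 20, 15] → max 20
[7, 1, 20, 15, 6] → max 20
[1, 20, 15, 6, 9] → max 20
Least of these is 20.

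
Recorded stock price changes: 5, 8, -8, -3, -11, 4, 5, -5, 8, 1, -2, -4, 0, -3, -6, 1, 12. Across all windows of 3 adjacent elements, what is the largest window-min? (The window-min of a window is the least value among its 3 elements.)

-2

Window mins for each of the 15 positions:
[5, 8, -8] → min -8
[8, -8, -3] → min -8
[-8, -3, -11] → min -11
[-3, -11, 4] → min -11
[-11, 4, 5] → min -11
[4, 5, -5] → min -5
[5, -5, 8] → min -5
[-5, 8, 1] → min -5
[8, 1, -2] → min -2
[1, -2, -4] → min -4
[-2, -4, 0] → min -4
[-4, 0, -3] → min -4
[0, -3, -6] → min -6
[-3, -6, 1] → min -6
[-6, 1, 12] → min -6
Largest of these is -2.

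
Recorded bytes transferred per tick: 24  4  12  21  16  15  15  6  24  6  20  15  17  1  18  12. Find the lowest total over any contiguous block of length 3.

[24, 4, 12] → sum 40
[4, 12, 21] → sum 37
[12, 21, 16] → sum 49
[21, 16, 15] → sum 52
[16, 15, 15] → sum 46
[15, 15, 6] → sum 36
[15, 6, 24] → sum 45
[6, 24, 6] → sum 36
[24, 6, 20] → sum 50
[6, 20, 15] → sum 41
[20, 15, 17] → sum 52
[15, 17, 1] → sum 33
[17, 1, 18] → sum 36
[1, 18, 12] → sum 31
Lowest of these is 31.

31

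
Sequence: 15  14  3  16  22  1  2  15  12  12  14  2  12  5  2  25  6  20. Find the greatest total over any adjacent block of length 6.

71

(15, 14, 3, 16, 22, 1) → sum 71
(14, 3, 16, 22, 1, 2) → sum 58
(3, 16, 22, 1, 2, 15) → sum 59
(16, 22, 1, 2, 15, 12) → sum 68
(22, 1, 2, 15, 12, 12) → sum 64
(1, 2, 15, 12, 12, 14) → sum 56
(2, 15, 12, 12, 14, 2) → sum 57
(15, 12, 12, 14, 2, 12) → sum 67
(12, 12, 14, 2, 12, 5) → sum 57
(12, 14, 2, 12, 5, 2) → sum 47
(14, 2, 12, 5, 2, 25) → sum 60
(2, 12, 5, 2, 25, 6) → sum 52
(12, 5, 2, 25, 6, 20) → sum 70
Greatest of these is 71.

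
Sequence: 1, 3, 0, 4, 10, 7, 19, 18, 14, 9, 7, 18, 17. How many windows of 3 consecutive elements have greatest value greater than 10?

7

1 3 0 → max 3
3 0 4 → max 4
0 4 10 → max 10
4 10 7 → max 10
10 7 19 → max 19  > 10 ✓
7 19 18 → max 19  > 10 ✓
19 18 14 → max 19  > 10 ✓
18 14 9 → max 18  > 10 ✓
14 9 7 → max 14  > 10 ✓
9 7 18 → max 18  > 10 ✓
7 18 17 → max 18  > 10 ✓
7 windows satisfy the condition.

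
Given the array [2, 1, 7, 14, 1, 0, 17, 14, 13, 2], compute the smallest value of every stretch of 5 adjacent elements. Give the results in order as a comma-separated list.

1, 0, 0, 0, 0, 0

2 1 7 14 1 → min 1
1 7 14 1 0 → min 0
7 14 1 0 17 → min 0
14 1 0 17 14 → min 0
1 0 17 14 13 → min 0
0 17 14 13 2 → min 0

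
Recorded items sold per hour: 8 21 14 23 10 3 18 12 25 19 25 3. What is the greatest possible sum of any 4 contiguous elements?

8 21 14 23 → sum 66
21 14 23 10 → sum 68
14 23 10 3 → sum 50
23 10 3 18 → sum 54
10 3 18 12 → sum 43
3 18 12 25 → sum 58
18 12 25 19 → sum 74
12 25 19 25 → sum 81
25 19 25 3 → sum 72
Greatest of these is 81.

81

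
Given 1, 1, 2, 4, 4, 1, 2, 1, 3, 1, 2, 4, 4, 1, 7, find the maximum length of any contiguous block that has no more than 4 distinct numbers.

14

Extend right; when distinct count exceeds 4, shrink from the left:
[1] 1 distinct, len 1
[1, 1] 1 distinct, len 2
[1, 1, 2] 2 distinct, len 3
[1, 1, 2, 4] 3 distinct, len 4
[1, 1, 2, 4, 4] 3 distinct, len 5
[1, 1, 2, 4, 4, 1] 3 distinct, len 6
[1, 1, 2, 4, 4, 1, 2] 3 distinct, len 7
[1, 1, 2, 4, 4, 1, 2, 1] 3 distinct, len 8
[1, 1, 2, 4, 4, 1, 2, 1, 3] 4 distinct, len 9
[1, 1, 2, 4, 4, 1, 2, 1, 3, 1] 4 distinct, len 10
[1, 1, 2, 4, 4, 1, 2, 1, 3, 1, 2] 4 distinct, len 11
[1, 1, 2, 4, 4, 1, 2, 1, 3, 1, 2, 4] 4 distinct, len 12
[1, 1, 2, 4, 4, 1, 2, 1, 3, 1, 2, 4, 4] 4 distinct, len 13
[1, 1, 2, 4, 4, 1, 2, 1, 3, 1, 2, 4, 4, 1] 4 distinct, len 14
[1, 2, 4, 4, 1, 7] 4 distinct, len 6
Longest length with ≤4 distinct: 14.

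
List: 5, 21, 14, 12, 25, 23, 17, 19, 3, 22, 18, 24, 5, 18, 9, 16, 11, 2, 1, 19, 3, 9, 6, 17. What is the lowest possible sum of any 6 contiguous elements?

40

Each size-6 window and its sum:
[5, 21, 14, 12, 25, 23] → sum 100
[21, 14, 12, 25, 23, 17] → sum 112
[14, 12, 25, 23, 17, 19] → sum 110
[12, 25, 23, 17, 19, 3] → sum 99
[25, 23, 17, 19, 3, 22] → sum 109
[23, 17, 19, 3, 22, 18] → sum 102
[17, 19, 3, 22, 18, 24] → sum 103
[19, 3, 22, 18, 24, 5] → sum 91
[3, 22, 18, 24, 5, 18] → sum 90
[22, 18, 24, 5, 18, 9] → sum 96
[18, 24, 5, 18, 9, 16] → sum 90
[24, 5, 18, 9, 16, 11] → sum 83
[5, 18, 9, 16, 11, 2] → sum 61
[18, 9, 16, 11, 2, 1] → sum 57
[9, 16, 11, 2, 1, 19] → sum 58
[16, 11, 2, 1, 19, 3] → sum 52
[11, 2, 1, 19, 3, 9] → sum 45
[2, 1, 19, 3, 9, 6] → sum 40
[1, 19, 3, 9, 6, 17] → sum 55
Lowest of these is 40.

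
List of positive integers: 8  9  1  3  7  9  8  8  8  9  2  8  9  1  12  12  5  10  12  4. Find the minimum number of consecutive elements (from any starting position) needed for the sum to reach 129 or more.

18

add 8: running sum 8 < 129
add 9: running sum 17 < 129
add 1: running sum 18 < 129
add 3: running sum 21 < 129
add 7: running sum 28 < 129
add 9: running sum 37 < 129
add 8: running sum 45 < 129
add 8: running sum 53 < 129
add 8: running sum 61 < 129
add 9: running sum 70 < 129
add 2: running sum 72 < 129
add 8: running sum 80 < 129
add 9: running sum 89 < 129
add 1: running sum 90 < 129
add 12: running sum 102 < 129
add 12: running sum 114 < 129
add 5: running sum 119 < 129
add 10: shortest ending here [8, 9, 1, 3, 7, 9, 8, 8, 8, 9, 2, 8, 9, 1, 12, 12, 5, 10] sum 129, len 18
add 12: shortest ending here [9, 1, 3, 7, 9, 8, 8, 8, 9, 2, 8, 9, 1, 12, 12, 5, 10, 12] sum 133, len 18
add 4: shortest ending here [9, 1, 3, 7, 9, 8, 8, 8, 9, 2, 8, 9, 1, 12, 12, 5, 10, 12, 4] sum 137, len 19
Shortest qualifying length: 18.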